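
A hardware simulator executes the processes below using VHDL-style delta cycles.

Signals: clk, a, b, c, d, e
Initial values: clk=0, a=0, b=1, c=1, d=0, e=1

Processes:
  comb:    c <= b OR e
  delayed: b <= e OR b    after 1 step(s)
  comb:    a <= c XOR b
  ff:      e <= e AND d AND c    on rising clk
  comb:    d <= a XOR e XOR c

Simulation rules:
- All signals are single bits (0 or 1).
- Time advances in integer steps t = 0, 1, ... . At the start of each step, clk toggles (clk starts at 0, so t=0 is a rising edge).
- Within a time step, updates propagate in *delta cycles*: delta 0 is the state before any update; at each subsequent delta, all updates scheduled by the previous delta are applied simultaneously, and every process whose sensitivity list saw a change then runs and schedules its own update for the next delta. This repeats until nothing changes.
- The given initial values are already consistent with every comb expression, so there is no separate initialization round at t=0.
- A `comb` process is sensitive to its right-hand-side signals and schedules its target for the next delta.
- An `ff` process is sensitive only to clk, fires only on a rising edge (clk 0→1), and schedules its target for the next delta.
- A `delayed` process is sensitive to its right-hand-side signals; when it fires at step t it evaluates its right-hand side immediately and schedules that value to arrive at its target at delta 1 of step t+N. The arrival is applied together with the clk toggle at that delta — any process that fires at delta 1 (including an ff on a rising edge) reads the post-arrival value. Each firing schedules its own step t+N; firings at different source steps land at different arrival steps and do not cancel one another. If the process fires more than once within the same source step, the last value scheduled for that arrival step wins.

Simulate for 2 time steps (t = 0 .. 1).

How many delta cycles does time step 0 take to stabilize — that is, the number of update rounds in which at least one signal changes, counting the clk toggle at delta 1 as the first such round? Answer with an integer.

3

t=0 Δ0: b=1 a=0 d=0 c=1 e=1 clk=0
  Δ1: clk:0→1
  Δ2: e:1→0
  Δ3: d:0→1
  (3Δ to stable)
t=1 Δ0: b=1 a=0 d=1 c=1 e=0 clk=1
  Δ1: clk:1→0
  (1Δ to stable)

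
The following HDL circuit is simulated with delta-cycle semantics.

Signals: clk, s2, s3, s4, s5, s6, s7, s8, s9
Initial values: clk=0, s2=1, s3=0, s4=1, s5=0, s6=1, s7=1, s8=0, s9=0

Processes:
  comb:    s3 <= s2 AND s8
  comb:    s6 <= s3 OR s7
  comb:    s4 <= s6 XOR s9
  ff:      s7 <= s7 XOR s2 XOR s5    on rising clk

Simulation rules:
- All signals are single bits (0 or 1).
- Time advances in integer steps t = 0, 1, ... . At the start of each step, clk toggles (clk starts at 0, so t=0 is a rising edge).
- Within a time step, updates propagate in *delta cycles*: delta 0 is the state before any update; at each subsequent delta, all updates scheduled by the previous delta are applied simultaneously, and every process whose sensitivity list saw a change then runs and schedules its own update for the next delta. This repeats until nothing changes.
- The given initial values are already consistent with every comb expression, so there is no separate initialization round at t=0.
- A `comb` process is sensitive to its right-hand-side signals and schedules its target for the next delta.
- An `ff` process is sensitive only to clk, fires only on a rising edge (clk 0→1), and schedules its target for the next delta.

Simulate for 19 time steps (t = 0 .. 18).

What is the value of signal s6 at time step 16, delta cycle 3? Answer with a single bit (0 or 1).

0

t=0 Δ0: s9=0 s4=1 s5=0 clk=0 s7=1 s8=0 s3=0 s2=1 s6=1
  Δ1: clk:0→1
  Δ2: s7:1→0
  Δ3: s6:1→0
  Δ4: s4:1→0
  (4Δ to stable)
t=1 Δ0: s9=0 s4=0 s5=0 clk=1 s7=0 s8=0 s3=0 s2=1 s6=0
  Δ1: clk:1→0
  (1Δ to stable)
t=2 Δ0: s9=0 s4=0 s5=0 clk=0 s7=0 s8=0 s3=0 s2=1 s6=0
  Δ1: clk:0→1
  Δ2: s7:0→1
  Δ3: s6:0→1
  Δ4: s4:0→1
  (4Δ to stable)
t=3 Δ0: s9=0 s4=1 s5=0 clk=1 s7=1 s8=0 s3=0 s2=1 s6=1
  Δ1: clk:1→0
  (1Δ to stable)
t=4 Δ0: s9=0 s4=1 s5=0 clk=0 s7=1 s8=0 s3=0 s2=1 s6=1
  Δ1: clk:0→1
  Δ2: s7:1→0
  Δ3: s6:1→0
  Δ4: s4:1→0
  (4Δ to stable)
t=5 Δ0: s9=0 s4=0 s5=0 clk=1 s7=0 s8=0 s3=0 s2=1 s6=0
  Δ1: clk:1→0
  (1Δ to stable)
t=6 Δ0: s9=0 s4=0 s5=0 clk=0 s7=0 s8=0 s3=0 s2=1 s6=0
  Δ1: clk:0→1
  Δ2: s7:0→1
  Δ3: s6:0→1
  Δ4: s4:0→1
  (4Δ to stable)
t=7 Δ0: s9=0 s4=1 s5=0 clk=1 s7=1 s8=0 s3=0 s2=1 s6=1
  Δ1: clk:1→0
  (1Δ to stable)
t=8 Δ0: s9=0 s4=1 s5=0 clk=0 s7=1 s8=0 s3=0 s2=1 s6=1
  Δ1: clk:0→1
  Δ2: s7:1→0
  Δ3: s6:1→0
  Δ4: s4:1→0
  (4Δ to stable)
t=9 Δ0: s9=0 s4=0 s5=0 clk=1 s7=0 s8=0 s3=0 s2=1 s6=0
  Δ1: clk:1→0
  (1Δ to stable)
t=10 Δ0: s9=0 s4=0 s5=0 clk=0 s7=0 s8=0 s3=0 s2=1 s6=0
  Δ1: clk:0→1
  Δ2: s7:0→1
  Δ3: s6:0→1
  Δ4: s4:0→1
  (4Δ to stable)
t=11 Δ0: s9=0 s4=1 s5=0 clk=1 s7=1 s8=0 s3=0 s2=1 s6=1
  Δ1: clk:1→0
  (1Δ to stable)
t=12 Δ0: s9=0 s4=1 s5=0 clk=0 s7=1 s8=0 s3=0 s2=1 s6=1
  Δ1: clk:0→1
  Δ2: s7:1→0
  Δ3: s6:1→0
  Δ4: s4:1→0
  (4Δ to stable)
t=13 Δ0: s9=0 s4=0 s5=0 clk=1 s7=0 s8=0 s3=0 s2=1 s6=0
  Δ1: clk:1→0
  (1Δ to stable)
t=14 Δ0: s9=0 s4=0 s5=0 clk=0 s7=0 s8=0 s3=0 s2=1 s6=0
  Δ1: clk:0→1
  Δ2: s7:0→1
  Δ3: s6:0→1
  Δ4: s4:0→1
  (4Δ to stable)
t=15 Δ0: s9=0 s4=1 s5=0 clk=1 s7=1 s8=0 s3=0 s2=1 s6=1
  Δ1: clk:1→0
  (1Δ to stable)
t=16 Δ0: s9=0 s4=1 s5=0 clk=0 s7=1 s8=0 s3=0 s2=1 s6=1
  Δ1: clk:0→1
  Δ2: s7:1→0
  Δ3: s6:1→0
  Δ4: s4:1→0
  (4Δ to stable)
t=17 Δ0: s9=0 s4=0 s5=0 clk=1 s7=0 s8=0 s3=0 s2=1 s6=0
  Δ1: clk:1→0
  (1Δ to stable)
t=18 Δ0: s9=0 s4=0 s5=0 clk=0 s7=0 s8=0 s3=0 s2=1 s6=0
  Δ1: clk:0→1
  Δ2: s7:0→1
  Δ3: s6:0→1
  Δ4: s4:0→1
  (4Δ to stable)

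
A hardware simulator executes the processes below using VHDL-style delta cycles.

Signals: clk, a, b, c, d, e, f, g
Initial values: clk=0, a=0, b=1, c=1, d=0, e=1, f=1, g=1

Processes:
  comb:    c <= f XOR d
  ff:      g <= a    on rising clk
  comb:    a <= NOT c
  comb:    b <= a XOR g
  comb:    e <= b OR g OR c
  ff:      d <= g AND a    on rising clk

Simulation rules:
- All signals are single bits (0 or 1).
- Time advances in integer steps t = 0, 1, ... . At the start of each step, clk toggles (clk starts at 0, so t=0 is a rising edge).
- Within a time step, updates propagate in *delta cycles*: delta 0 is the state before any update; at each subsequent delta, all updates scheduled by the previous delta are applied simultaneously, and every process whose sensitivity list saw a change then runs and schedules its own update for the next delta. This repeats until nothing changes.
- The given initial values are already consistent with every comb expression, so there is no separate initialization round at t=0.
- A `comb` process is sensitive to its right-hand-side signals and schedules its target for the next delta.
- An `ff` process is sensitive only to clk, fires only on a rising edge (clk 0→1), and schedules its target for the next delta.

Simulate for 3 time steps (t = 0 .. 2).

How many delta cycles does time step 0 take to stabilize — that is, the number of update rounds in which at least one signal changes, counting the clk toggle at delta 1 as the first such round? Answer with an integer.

[bits: c,clk,d,e,b,g,a,f]
t=0: Δ0=10011101 Δ1=11011101 Δ2=11011001 Δ3=11010001 | 3Δ
t=1: Δ0=11010001 Δ1=10010001 | 1Δ
t=2: Δ0=10010001 Δ1=11010001 | 1Δ

3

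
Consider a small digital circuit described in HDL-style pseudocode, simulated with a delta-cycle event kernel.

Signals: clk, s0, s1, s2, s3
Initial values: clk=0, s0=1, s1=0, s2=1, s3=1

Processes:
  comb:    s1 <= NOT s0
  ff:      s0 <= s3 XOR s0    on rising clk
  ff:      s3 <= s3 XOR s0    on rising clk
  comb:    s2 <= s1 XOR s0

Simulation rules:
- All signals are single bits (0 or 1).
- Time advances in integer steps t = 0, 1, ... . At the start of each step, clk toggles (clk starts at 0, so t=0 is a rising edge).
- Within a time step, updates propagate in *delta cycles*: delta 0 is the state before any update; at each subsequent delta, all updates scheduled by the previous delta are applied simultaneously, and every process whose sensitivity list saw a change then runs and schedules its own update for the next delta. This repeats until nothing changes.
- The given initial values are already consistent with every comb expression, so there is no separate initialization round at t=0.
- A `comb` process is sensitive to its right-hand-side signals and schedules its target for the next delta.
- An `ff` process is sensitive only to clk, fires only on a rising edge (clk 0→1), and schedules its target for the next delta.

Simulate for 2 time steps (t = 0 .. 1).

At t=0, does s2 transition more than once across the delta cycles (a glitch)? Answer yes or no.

t=0 Δ0: s1=0 s2=1 s3=1 s0=1 clk=0
  Δ1: clk:0→1
  Δ2: s3:1→0, s0:1→0
  Δ3: s1:0→1, s2:1→0
  Δ4: s2:0→1
  (4Δ to stable)
t=1 Δ0: s1=1 s2=1 s3=0 s0=0 clk=1
  Δ1: clk:1→0
  (1Δ to stable)

yes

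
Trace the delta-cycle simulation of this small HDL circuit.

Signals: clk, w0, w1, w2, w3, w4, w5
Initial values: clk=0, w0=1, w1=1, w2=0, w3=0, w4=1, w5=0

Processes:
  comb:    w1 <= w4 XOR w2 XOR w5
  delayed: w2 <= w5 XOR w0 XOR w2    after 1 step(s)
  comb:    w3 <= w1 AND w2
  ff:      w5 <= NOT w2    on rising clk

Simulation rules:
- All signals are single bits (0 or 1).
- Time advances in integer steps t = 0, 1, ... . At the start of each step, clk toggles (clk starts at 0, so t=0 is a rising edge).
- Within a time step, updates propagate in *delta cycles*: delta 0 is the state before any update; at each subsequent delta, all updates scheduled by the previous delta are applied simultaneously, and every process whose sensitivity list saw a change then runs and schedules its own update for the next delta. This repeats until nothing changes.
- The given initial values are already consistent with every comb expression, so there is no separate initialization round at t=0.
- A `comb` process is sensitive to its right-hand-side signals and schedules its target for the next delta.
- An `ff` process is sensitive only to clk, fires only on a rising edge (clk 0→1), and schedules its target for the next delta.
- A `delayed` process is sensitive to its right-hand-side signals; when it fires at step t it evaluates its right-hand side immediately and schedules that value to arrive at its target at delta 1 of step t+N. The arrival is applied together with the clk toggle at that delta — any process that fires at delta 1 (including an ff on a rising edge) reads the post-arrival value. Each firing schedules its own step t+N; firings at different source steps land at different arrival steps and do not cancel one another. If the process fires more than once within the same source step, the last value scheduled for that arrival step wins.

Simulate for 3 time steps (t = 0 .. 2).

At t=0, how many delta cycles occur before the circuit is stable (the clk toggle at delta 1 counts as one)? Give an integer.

t0.Δ0 w5=0 clk=0 w1=1 w3=0 w0=1 w2=0 w4=1
t0.Δ1 w5=0 clk=1 w1=1 w3=0 w0=1 w2=0 w4=1
t0.Δ2 w5=1 clk=1 w1=1 w3=0 w0=1 w2=0 w4=1
t0.Δ3 w5=1 clk=1 w1=0 w3=0 w0=1 w2=0 w4=1
t1.Δ0 w5=1 clk=1 w1=0 w3=0 w0=1 w2=0 w4=1
t1.Δ1 w5=1 clk=0 w1=0 w3=0 w0=1 w2=0 w4=1
t2.Δ0 w5=1 clk=0 w1=0 w3=0 w0=1 w2=0 w4=1
t2.Δ1 w5=1 clk=1 w1=0 w3=0 w0=1 w2=0 w4=1

3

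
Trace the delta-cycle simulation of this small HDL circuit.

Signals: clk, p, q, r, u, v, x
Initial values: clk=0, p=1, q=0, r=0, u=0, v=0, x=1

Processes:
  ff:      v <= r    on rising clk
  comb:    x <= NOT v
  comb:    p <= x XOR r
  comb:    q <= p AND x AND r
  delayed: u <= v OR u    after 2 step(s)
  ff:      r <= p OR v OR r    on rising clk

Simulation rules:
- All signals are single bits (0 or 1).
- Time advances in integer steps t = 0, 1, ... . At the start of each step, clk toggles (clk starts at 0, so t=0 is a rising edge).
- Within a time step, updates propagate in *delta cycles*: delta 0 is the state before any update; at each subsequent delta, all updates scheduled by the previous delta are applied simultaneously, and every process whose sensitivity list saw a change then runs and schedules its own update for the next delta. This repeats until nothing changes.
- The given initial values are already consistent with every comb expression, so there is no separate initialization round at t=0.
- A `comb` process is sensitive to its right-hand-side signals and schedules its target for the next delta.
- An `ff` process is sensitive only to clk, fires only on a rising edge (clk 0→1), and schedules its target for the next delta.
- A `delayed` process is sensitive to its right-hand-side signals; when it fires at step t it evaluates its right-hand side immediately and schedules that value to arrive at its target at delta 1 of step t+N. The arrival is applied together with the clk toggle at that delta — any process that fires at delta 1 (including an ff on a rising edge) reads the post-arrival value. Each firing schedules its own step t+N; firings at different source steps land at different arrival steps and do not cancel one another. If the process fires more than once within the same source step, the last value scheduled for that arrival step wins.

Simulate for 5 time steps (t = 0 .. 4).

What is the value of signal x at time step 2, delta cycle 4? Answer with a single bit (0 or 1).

t0.Δ0 q=0 p=1 x=1 v=0 r=0 u=0 clk=0
t0.Δ1 q=0 p=1 x=1 v=0 r=0 u=0 clk=1
t0.Δ2 q=0 p=1 x=1 v=0 r=1 u=0 clk=1
t0.Δ3 q=1 p=0 x=1 v=0 r=1 u=0 clk=1
t0.Δ4 q=0 p=0 x=1 v=0 r=1 u=0 clk=1
t1.Δ0 q=0 p=0 x=1 v=0 r=1 u=0 clk=1
t1.Δ1 q=0 p=0 x=1 v=0 r=1 u=0 clk=0
t2.Δ0 q=0 p=0 x=1 v=0 r=1 u=0 clk=0
t2.Δ1 q=0 p=0 x=1 v=0 r=1 u=0 clk=1
t2.Δ2 q=0 p=0 x=1 v=1 r=1 u=0 clk=1
t2.Δ3 q=0 p=0 x=0 v=1 r=1 u=0 clk=1
t2.Δ4 q=0 p=1 x=0 v=1 r=1 u=0 clk=1
t3.Δ0 q=0 p=1 x=0 v=1 r=1 u=0 clk=1
t3.Δ1 q=0 p=1 x=0 v=1 r=1 u=0 clk=0
t4.Δ0 q=0 p=1 x=0 v=1 r=1 u=0 clk=0
t4.Δ1 q=0 p=1 x=0 v=1 r=1 u=1 clk=1

0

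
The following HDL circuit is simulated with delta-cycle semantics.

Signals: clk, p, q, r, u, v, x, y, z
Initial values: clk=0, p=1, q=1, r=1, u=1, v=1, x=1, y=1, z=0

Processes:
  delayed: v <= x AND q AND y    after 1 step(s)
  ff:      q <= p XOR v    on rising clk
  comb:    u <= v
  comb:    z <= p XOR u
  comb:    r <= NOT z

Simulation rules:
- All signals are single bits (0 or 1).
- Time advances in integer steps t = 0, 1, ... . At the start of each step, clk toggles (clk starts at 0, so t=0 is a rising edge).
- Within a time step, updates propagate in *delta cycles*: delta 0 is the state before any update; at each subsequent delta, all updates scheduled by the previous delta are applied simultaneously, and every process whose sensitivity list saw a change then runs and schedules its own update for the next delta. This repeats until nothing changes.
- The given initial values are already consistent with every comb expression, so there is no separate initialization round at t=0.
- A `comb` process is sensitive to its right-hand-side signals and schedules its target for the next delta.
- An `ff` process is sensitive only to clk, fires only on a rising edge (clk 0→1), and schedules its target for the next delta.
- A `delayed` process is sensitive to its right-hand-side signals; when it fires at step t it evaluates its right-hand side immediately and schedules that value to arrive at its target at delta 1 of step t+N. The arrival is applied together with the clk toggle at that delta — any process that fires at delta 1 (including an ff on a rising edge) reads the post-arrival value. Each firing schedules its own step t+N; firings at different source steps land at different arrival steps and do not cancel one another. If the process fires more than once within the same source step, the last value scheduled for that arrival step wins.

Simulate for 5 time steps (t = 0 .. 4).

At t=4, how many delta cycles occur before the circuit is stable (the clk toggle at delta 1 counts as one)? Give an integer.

2

t0.Δ0 x=1 z=0 p=1 q=1 v=1 u=1 r=1 y=1 clk=0
t0.Δ1 x=1 z=0 p=1 q=1 v=1 u=1 r=1 y=1 clk=1
t0.Δ2 x=1 z=0 p=1 q=0 v=1 u=1 r=1 y=1 clk=1
t1.Δ0 x=1 z=0 p=1 q=0 v=1 u=1 r=1 y=1 clk=1
t1.Δ1 x=1 z=0 p=1 q=0 v=0 u=1 r=1 y=1 clk=0
t1.Δ2 x=1 z=0 p=1 q=0 v=0 u=0 r=1 y=1 clk=0
t1.Δ3 x=1 z=1 p=1 q=0 v=0 u=0 r=1 y=1 clk=0
t1.Δ4 x=1 z=1 p=1 q=0 v=0 u=0 r=0 y=1 clk=0
t2.Δ0 x=1 z=1 p=1 q=0 v=0 u=0 r=0 y=1 clk=0
t2.Δ1 x=1 z=1 p=1 q=0 v=0 u=0 r=0 y=1 clk=1
t2.Δ2 x=1 z=1 p=1 q=1 v=0 u=0 r=0 y=1 clk=1
t3.Δ0 x=1 z=1 p=1 q=1 v=0 u=0 r=0 y=1 clk=1
t3.Δ1 x=1 z=1 p=1 q=1 v=1 u=0 r=0 y=1 clk=0
t3.Δ2 x=1 z=1 p=1 q=1 v=1 u=1 r=0 y=1 clk=0
t3.Δ3 x=1 z=0 p=1 q=1 v=1 u=1 r=0 y=1 clk=0
t3.Δ4 x=1 z=0 p=1 q=1 v=1 u=1 r=1 y=1 clk=0
t4.Δ0 x=1 z=0 p=1 q=1 v=1 u=1 r=1 y=1 clk=0
t4.Δ1 x=1 z=0 p=1 q=1 v=1 u=1 r=1 y=1 clk=1
t4.Δ2 x=1 z=0 p=1 q=0 v=1 u=1 r=1 y=1 clk=1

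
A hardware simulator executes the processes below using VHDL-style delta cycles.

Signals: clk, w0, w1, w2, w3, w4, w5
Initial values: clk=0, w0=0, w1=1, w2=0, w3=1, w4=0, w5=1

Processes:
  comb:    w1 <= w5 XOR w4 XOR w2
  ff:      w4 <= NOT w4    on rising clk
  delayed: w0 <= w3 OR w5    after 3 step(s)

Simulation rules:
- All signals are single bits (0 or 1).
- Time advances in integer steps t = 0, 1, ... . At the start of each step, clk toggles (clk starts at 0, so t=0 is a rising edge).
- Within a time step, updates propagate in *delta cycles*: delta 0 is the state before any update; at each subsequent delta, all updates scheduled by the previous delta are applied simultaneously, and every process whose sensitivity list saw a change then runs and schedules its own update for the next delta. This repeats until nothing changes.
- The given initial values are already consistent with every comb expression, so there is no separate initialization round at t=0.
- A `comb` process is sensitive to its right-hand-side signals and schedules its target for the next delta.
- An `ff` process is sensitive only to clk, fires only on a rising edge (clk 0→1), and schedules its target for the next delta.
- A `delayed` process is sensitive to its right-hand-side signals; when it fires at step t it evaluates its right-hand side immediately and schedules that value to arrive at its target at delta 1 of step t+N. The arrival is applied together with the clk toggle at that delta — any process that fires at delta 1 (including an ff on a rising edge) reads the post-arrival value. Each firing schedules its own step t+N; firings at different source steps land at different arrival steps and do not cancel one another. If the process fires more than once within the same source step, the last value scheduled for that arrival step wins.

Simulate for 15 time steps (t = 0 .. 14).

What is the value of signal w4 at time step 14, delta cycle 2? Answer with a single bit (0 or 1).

[bits: w0,w3,w5,clk,w1,w4,w2]
t=0: Δ0=0110100 Δ1=0111100 Δ2=0111110 Δ3=0111010 | 3Δ
t=1: Δ0=0111010 Δ1=0110010 | 1Δ
t=2: Δ0=0110010 Δ1=0111010 Δ2=0111000 Δ3=0111100 | 3Δ
t=3: Δ0=0111100 Δ1=0110100 | 1Δ
t=4: Δ0=0110100 Δ1=0111100 Δ2=0111110 Δ3=0111010 | 3Δ
t=5: Δ0=0111010 Δ1=0110010 | 1Δ
t=6: Δ0=0110010 Δ1=0111010 Δ2=0111000 Δ3=0111100 | 3Δ
t=7: Δ0=0111100 Δ1=0110100 | 1Δ
t=8: Δ0=0110100 Δ1=0111100 Δ2=0111110 Δ3=0111010 | 3Δ
t=9: Δ0=0111010 Δ1=0110010 | 1Δ
t=10: Δ0=0110010 Δ1=0111010 Δ2=0111000 Δ3=0111100 | 3Δ
t=11: Δ0=0111100 Δ1=0110100 | 1Δ
t=12: Δ0=0110100 Δ1=0111100 Δ2=0111110 Δ3=0111010 | 3Δ
t=13: Δ0=0111010 Δ1=0110010 | 1Δ
t=14: Δ0=0110010 Δ1=0111010 Δ2=0111000 Δ3=0111100 | 3Δ

0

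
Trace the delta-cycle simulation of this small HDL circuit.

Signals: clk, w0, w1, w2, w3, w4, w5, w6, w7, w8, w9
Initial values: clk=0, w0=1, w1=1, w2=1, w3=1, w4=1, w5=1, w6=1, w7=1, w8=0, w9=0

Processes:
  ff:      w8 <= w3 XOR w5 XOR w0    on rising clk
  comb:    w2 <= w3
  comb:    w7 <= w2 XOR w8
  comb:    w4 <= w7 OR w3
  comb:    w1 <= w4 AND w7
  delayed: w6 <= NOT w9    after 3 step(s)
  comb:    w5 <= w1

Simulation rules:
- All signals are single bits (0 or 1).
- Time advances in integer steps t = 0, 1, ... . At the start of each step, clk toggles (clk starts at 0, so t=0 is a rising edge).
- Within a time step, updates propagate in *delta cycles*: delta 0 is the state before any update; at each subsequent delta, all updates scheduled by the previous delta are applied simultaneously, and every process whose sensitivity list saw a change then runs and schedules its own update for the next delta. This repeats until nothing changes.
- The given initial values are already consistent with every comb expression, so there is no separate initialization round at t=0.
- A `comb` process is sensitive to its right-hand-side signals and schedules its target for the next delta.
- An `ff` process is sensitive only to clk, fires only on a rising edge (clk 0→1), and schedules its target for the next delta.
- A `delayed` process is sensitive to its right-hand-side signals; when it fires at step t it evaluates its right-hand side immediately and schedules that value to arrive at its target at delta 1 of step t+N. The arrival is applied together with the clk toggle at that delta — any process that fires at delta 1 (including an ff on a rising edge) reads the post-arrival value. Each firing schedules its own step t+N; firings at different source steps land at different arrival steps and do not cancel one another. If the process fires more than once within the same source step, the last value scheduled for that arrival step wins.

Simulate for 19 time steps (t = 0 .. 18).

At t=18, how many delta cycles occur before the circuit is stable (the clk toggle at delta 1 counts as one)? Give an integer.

t=0 Δ0: w7=1 w9=0 w3=1 w1=1 w6=1 w0=1 clk=0 w2=1 w5=1 w4=1 w8=0
  Δ1: clk:0→1
  Δ2: w8:0→1
  Δ3: w7:1→0
  Δ4: w1:1→0
  Δ5: w5:1→0
  (5Δ to stable)
t=1 Δ0: w7=0 w9=0 w3=1 w1=0 w6=1 w0=1 clk=1 w2=1 w5=0 w4=1 w8=1
  Δ1: clk:1→0
  (1Δ to stable)
t=2 Δ0: w7=0 w9=0 w3=1 w1=0 w6=1 w0=1 clk=0 w2=1 w5=0 w4=1 w8=1
  Δ1: clk:0→1
  Δ2: w8:1→0
  Δ3: w7:0→1
  Δ4: w1:0→1
  Δ5: w5:0→1
  (5Δ to stable)
t=3 Δ0: w7=1 w9=0 w3=1 w1=1 w6=1 w0=1 clk=1 w2=1 w5=1 w4=1 w8=0
  Δ1: clk:1→0
  (1Δ to stable)
t=4 Δ0: w7=1 w9=0 w3=1 w1=1 w6=1 w0=1 clk=0 w2=1 w5=1 w4=1 w8=0
  Δ1: clk:0→1
  Δ2: w8:0→1
  Δ3: w7:1→0
  Δ4: w1:1→0
  Δ5: w5:1→0
  (5Δ to stable)
t=5 Δ0: w7=0 w9=0 w3=1 w1=0 w6=1 w0=1 clk=1 w2=1 w5=0 w4=1 w8=1
  Δ1: clk:1→0
  (1Δ to stable)
t=6 Δ0: w7=0 w9=0 w3=1 w1=0 w6=1 w0=1 clk=0 w2=1 w5=0 w4=1 w8=1
  Δ1: clk:0→1
  Δ2: w8:1→0
  Δ3: w7:0→1
  Δ4: w1:0→1
  Δ5: w5:0→1
  (5Δ to stable)
t=7 Δ0: w7=1 w9=0 w3=1 w1=1 w6=1 w0=1 clk=1 w2=1 w5=1 w4=1 w8=0
  Δ1: clk:1→0
  (1Δ to stable)
t=8 Δ0: w7=1 w9=0 w3=1 w1=1 w6=1 w0=1 clk=0 w2=1 w5=1 w4=1 w8=0
  Δ1: clk:0→1
  Δ2: w8:0→1
  Δ3: w7:1→0
  Δ4: w1:1→0
  Δ5: w5:1→0
  (5Δ to stable)
t=9 Δ0: w7=0 w9=0 w3=1 w1=0 w6=1 w0=1 clk=1 w2=1 w5=0 w4=1 w8=1
  Δ1: clk:1→0
  (1Δ to stable)
t=10 Δ0: w7=0 w9=0 w3=1 w1=0 w6=1 w0=1 clk=0 w2=1 w5=0 w4=1 w8=1
  Δ1: clk:0→1
  Δ2: w8:1→0
  Δ3: w7:0→1
  Δ4: w1:0→1
  Δ5: w5:0→1
  (5Δ to stable)
t=11 Δ0: w7=1 w9=0 w3=1 w1=1 w6=1 w0=1 clk=1 w2=1 w5=1 w4=1 w8=0
  Δ1: clk:1→0
  (1Δ to stable)
t=12 Δ0: w7=1 w9=0 w3=1 w1=1 w6=1 w0=1 clk=0 w2=1 w5=1 w4=1 w8=0
  Δ1: clk:0→1
  Δ2: w8:0→1
  Δ3: w7:1→0
  Δ4: w1:1→0
  Δ5: w5:1→0
  (5Δ to stable)
t=13 Δ0: w7=0 w9=0 w3=1 w1=0 w6=1 w0=1 clk=1 w2=1 w5=0 w4=1 w8=1
  Δ1: clk:1→0
  (1Δ to stable)
t=14 Δ0: w7=0 w9=0 w3=1 w1=0 w6=1 w0=1 clk=0 w2=1 w5=0 w4=1 w8=1
  Δ1: clk:0→1
  Δ2: w8:1→0
  Δ3: w7:0→1
  Δ4: w1:0→1
  Δ5: w5:0→1
  (5Δ to stable)
t=15 Δ0: w7=1 w9=0 w3=1 w1=1 w6=1 w0=1 clk=1 w2=1 w5=1 w4=1 w8=0
  Δ1: clk:1→0
  (1Δ to stable)
t=16 Δ0: w7=1 w9=0 w3=1 w1=1 w6=1 w0=1 clk=0 w2=1 w5=1 w4=1 w8=0
  Δ1: clk:0→1
  Δ2: w8:0→1
  Δ3: w7:1→0
  Δ4: w1:1→0
  Δ5: w5:1→0
  (5Δ to stable)
t=17 Δ0: w7=0 w9=0 w3=1 w1=0 w6=1 w0=1 clk=1 w2=1 w5=0 w4=1 w8=1
  Δ1: clk:1→0
  (1Δ to stable)
t=18 Δ0: w7=0 w9=0 w3=1 w1=0 w6=1 w0=1 clk=0 w2=1 w5=0 w4=1 w8=1
  Δ1: clk:0→1
  Δ2: w8:1→0
  Δ3: w7:0→1
  Δ4: w1:0→1
  Δ5: w5:0→1
  (5Δ to stable)

5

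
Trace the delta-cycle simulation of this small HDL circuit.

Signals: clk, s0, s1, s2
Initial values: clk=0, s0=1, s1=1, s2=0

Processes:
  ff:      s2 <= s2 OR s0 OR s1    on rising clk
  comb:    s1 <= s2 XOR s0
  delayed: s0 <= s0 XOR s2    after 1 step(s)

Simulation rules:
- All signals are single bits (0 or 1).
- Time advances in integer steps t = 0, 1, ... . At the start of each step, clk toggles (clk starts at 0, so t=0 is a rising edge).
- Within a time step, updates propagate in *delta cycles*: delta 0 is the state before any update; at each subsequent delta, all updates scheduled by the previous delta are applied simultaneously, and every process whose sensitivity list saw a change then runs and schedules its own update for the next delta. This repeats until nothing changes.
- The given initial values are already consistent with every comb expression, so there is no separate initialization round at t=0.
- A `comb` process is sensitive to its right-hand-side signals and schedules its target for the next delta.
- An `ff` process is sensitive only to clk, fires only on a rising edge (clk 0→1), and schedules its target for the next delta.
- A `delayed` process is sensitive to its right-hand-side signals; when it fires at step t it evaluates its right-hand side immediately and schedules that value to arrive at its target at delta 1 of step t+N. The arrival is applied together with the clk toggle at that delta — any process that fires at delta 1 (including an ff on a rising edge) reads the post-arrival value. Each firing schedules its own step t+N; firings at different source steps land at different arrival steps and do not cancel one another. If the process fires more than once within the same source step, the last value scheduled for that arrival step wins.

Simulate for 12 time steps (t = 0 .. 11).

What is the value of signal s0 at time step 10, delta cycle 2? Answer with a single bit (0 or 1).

t0.Δ0 s2=0 s0=1 clk=0 s1=1
t0.Δ1 s2=0 s0=1 clk=1 s1=1
t0.Δ2 s2=1 s0=1 clk=1 s1=1
t0.Δ3 s2=1 s0=1 clk=1 s1=0
t1.Δ0 s2=1 s0=1 clk=1 s1=0
t1.Δ1 s2=1 s0=0 clk=0 s1=0
t1.Δ2 s2=1 s0=0 clk=0 s1=1
t2.Δ0 s2=1 s0=0 clk=0 s1=1
t2.Δ1 s2=1 s0=1 clk=1 s1=1
t2.Δ2 s2=1 s0=1 clk=1 s1=0
t3.Δ0 s2=1 s0=1 clk=1 s1=0
t3.Δ1 s2=1 s0=0 clk=0 s1=0
t3.Δ2 s2=1 s0=0 clk=0 s1=1
t4.Δ0 s2=1 s0=0 clk=0 s1=1
t4.Δ1 s2=1 s0=1 clk=1 s1=1
t4.Δ2 s2=1 s0=1 clk=1 s1=0
t5.Δ0 s2=1 s0=1 clk=1 s1=0
t5.Δ1 s2=1 s0=0 clk=0 s1=0
t5.Δ2 s2=1 s0=0 clk=0 s1=1
t6.Δ0 s2=1 s0=0 clk=0 s1=1
t6.Δ1 s2=1 s0=1 clk=1 s1=1
t6.Δ2 s2=1 s0=1 clk=1 s1=0
t7.Δ0 s2=1 s0=1 clk=1 s1=0
t7.Δ1 s2=1 s0=0 clk=0 s1=0
t7.Δ2 s2=1 s0=0 clk=0 s1=1
t8.Δ0 s2=1 s0=0 clk=0 s1=1
t8.Δ1 s2=1 s0=1 clk=1 s1=1
t8.Δ2 s2=1 s0=1 clk=1 s1=0
t9.Δ0 s2=1 s0=1 clk=1 s1=0
t9.Δ1 s2=1 s0=0 clk=0 s1=0
t9.Δ2 s2=1 s0=0 clk=0 s1=1
t10.Δ0 s2=1 s0=0 clk=0 s1=1
t10.Δ1 s2=1 s0=1 clk=1 s1=1
t10.Δ2 s2=1 s0=1 clk=1 s1=0
t11.Δ0 s2=1 s0=1 clk=1 s1=0
t11.Δ1 s2=1 s0=0 clk=0 s1=0
t11.Δ2 s2=1 s0=0 clk=0 s1=1

1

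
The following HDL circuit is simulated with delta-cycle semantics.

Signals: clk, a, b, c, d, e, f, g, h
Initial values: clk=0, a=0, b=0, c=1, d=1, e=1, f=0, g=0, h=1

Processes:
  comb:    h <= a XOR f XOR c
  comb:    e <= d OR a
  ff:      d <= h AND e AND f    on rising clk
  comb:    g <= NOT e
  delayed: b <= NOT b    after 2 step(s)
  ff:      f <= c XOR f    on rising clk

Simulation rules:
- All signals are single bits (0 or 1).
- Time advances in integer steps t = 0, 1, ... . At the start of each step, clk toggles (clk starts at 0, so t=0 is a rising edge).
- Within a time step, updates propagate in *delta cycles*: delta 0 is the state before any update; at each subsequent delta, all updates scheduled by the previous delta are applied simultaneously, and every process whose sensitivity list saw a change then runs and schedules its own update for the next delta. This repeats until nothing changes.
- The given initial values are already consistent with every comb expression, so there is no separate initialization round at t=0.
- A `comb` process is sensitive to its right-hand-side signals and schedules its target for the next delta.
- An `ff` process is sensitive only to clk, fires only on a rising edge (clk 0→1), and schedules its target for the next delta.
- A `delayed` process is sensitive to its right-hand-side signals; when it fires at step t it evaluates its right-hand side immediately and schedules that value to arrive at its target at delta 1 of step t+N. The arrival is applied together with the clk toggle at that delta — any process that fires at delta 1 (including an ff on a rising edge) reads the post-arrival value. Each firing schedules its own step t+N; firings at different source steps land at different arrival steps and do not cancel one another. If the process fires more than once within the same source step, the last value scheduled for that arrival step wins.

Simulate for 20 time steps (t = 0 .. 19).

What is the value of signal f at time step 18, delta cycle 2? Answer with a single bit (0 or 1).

0

t=0 Δ0: e=1 a=0 b=0 c=1 h=1 clk=0 f=0 d=1 g=0
  Δ1: clk:0→1
  Δ2: f:0→1, d:1→0
  Δ3: e:1→0, h:1→0
  Δ4: g:0→1
  (4Δ to stable)
t=1 Δ0: e=0 a=0 b=0 c=1 h=0 clk=1 f=1 d=0 g=1
  Δ1: clk:1→0
  (1Δ to stable)
t=2 Δ0: e=0 a=0 b=0 c=1 h=0 clk=0 f=1 d=0 g=1
  Δ1: clk:0→1
  Δ2: f:1→0
  Δ3: h:0→1
  (3Δ to stable)
t=3 Δ0: e=0 a=0 b=0 c=1 h=1 clk=1 f=0 d=0 g=1
  Δ1: clk:1→0
  (1Δ to stable)
t=4 Δ0: e=0 a=0 b=0 c=1 h=1 clk=0 f=0 d=0 g=1
  Δ1: clk:0→1
  Δ2: f:0→1
  Δ3: h:1→0
  (3Δ to stable)
t=5 Δ0: e=0 a=0 b=0 c=1 h=0 clk=1 f=1 d=0 g=1
  Δ1: clk:1→0
  (1Δ to stable)
t=6 Δ0: e=0 a=0 b=0 c=1 h=0 clk=0 f=1 d=0 g=1
  Δ1: clk:0→1
  Δ2: f:1→0
  Δ3: h:0→1
  (3Δ to stable)
t=7 Δ0: e=0 a=0 b=0 c=1 h=1 clk=1 f=0 d=0 g=1
  Δ1: clk:1→0
  (1Δ to stable)
t=8 Δ0: e=0 a=0 b=0 c=1 h=1 clk=0 f=0 d=0 g=1
  Δ1: clk:0→1
  Δ2: f:0→1
  Δ3: h:1→0
  (3Δ to stable)
t=9 Δ0: e=0 a=0 b=0 c=1 h=0 clk=1 f=1 d=0 g=1
  Δ1: clk:1→0
  (1Δ to stable)
t=10 Δ0: e=0 a=0 b=0 c=1 h=0 clk=0 f=1 d=0 g=1
  Δ1: clk:0→1
  Δ2: f:1→0
  Δ3: h:0→1
  (3Δ to stable)
t=11 Δ0: e=0 a=0 b=0 c=1 h=1 clk=1 f=0 d=0 g=1
  Δ1: clk:1→0
  (1Δ to stable)
t=12 Δ0: e=0 a=0 b=0 c=1 h=1 clk=0 f=0 d=0 g=1
  Δ1: clk:0→1
  Δ2: f:0→1
  Δ3: h:1→0
  (3Δ to stable)
t=13 Δ0: e=0 a=0 b=0 c=1 h=0 clk=1 f=1 d=0 g=1
  Δ1: clk:1→0
  (1Δ to stable)
t=14 Δ0: e=0 a=0 b=0 c=1 h=0 clk=0 f=1 d=0 g=1
  Δ1: clk:0→1
  Δ2: f:1→0
  Δ3: h:0→1
  (3Δ to stable)
t=15 Δ0: e=0 a=0 b=0 c=1 h=1 clk=1 f=0 d=0 g=1
  Δ1: clk:1→0
  (1Δ to stable)
t=16 Δ0: e=0 a=0 b=0 c=1 h=1 clk=0 f=0 d=0 g=1
  Δ1: clk:0→1
  Δ2: f:0→1
  Δ3: h:1→0
  (3Δ to stable)
t=17 Δ0: e=0 a=0 b=0 c=1 h=0 clk=1 f=1 d=0 g=1
  Δ1: clk:1→0
  (1Δ to stable)
t=18 Δ0: e=0 a=0 b=0 c=1 h=0 clk=0 f=1 d=0 g=1
  Δ1: clk:0→1
  Δ2: f:1→0
  Δ3: h:0→1
  (3Δ to stable)
t=19 Δ0: e=0 a=0 b=0 c=1 h=1 clk=1 f=0 d=0 g=1
  Δ1: clk:1→0
  (1Δ to stable)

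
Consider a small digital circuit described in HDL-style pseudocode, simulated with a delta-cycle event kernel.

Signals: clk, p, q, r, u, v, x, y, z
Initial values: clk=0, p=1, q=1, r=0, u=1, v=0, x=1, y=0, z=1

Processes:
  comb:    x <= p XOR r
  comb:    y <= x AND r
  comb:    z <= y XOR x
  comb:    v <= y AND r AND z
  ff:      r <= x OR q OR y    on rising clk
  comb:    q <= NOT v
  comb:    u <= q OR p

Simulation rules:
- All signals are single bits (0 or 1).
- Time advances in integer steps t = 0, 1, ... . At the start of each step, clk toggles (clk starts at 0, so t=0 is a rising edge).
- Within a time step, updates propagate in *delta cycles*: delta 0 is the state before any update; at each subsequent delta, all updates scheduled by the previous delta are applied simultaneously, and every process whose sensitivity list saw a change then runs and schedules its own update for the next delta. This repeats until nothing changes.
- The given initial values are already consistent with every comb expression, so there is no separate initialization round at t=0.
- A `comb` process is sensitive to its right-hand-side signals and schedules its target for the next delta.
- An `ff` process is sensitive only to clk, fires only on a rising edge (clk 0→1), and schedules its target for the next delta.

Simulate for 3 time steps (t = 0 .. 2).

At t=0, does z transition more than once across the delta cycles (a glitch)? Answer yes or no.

[bits: r,y,p,z,v,q,u,x,clk]
t=0: Δ0=001101110 Δ1=001101111 Δ2=101101111 Δ3=111101101 Δ4=101111101 Δ5=101000101 Δ6=101001101 | 6Δ
t=1: Δ0=101001101 Δ1=101001100 | 1Δ
t=2: Δ0=101001100 Δ1=101001101 | 1Δ

no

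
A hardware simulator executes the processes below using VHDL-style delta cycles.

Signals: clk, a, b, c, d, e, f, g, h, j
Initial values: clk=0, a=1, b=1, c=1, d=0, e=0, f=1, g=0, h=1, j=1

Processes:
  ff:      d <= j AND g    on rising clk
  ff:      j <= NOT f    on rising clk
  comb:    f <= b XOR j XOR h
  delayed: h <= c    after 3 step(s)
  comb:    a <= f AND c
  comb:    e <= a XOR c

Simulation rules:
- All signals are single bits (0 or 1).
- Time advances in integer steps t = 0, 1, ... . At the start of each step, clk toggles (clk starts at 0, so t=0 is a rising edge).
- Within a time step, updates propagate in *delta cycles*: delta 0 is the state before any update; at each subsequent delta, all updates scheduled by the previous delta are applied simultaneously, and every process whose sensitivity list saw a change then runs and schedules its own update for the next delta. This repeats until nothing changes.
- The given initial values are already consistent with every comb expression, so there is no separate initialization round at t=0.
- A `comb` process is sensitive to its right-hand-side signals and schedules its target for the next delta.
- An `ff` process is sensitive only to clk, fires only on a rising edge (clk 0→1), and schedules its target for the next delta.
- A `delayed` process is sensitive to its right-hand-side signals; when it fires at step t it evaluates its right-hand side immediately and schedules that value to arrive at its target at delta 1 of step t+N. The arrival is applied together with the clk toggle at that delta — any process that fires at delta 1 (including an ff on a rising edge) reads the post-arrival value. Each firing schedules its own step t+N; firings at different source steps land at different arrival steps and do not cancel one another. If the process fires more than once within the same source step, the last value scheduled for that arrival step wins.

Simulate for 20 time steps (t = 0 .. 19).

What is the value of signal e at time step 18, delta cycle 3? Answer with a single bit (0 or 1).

t0.Δ0 h=1 b=1 f=1 a=1 clk=0 d=0 j=1 e=0 g=0 c=1
t0.Δ1 h=1 b=1 f=1 a=1 clk=1 d=0 j=1 e=0 g=0 c=1
t0.Δ2 h=1 b=1 f=1 a=1 clk=1 d=0 j=0 e=0 g=0 c=1
t0.Δ3 h=1 b=1 f=0 a=1 clk=1 d=0 j=0 e=0 g=0 c=1
t0.Δ4 h=1 b=1 f=0 a=0 clk=1 d=0 j=0 e=0 g=0 c=1
t0.Δ5 h=1 b=1 f=0 a=0 clk=1 d=0 j=0 e=1 g=0 c=1
t1.Δ0 h=1 b=1 f=0 a=0 clk=1 d=0 j=0 e=1 g=0 c=1
t1.Δ1 h=1 b=1 f=0 a=0 clk=0 d=0 j=0 e=1 g=0 c=1
t2.Δ0 h=1 b=1 f=0 a=0 clk=0 d=0 j=0 e=1 g=0 c=1
t2.Δ1 h=1 b=1 f=0 a=0 clk=1 d=0 j=0 e=1 g=0 c=1
t2.Δ2 h=1 b=1 f=0 a=0 clk=1 d=0 j=1 e=1 g=0 c=1
t2.Δ3 h=1 b=1 f=1 a=0 clk=1 d=0 j=1 e=1 g=0 c=1
t2.Δ4 h=1 b=1 f=1 a=1 clk=1 d=0 j=1 e=1 g=0 c=1
t2.Δ5 h=1 b=1 f=1 a=1 clk=1 d=0 j=1 e=0 g=0 c=1
t3.Δ0 h=1 b=1 f=1 a=1 clk=1 d=0 j=1 e=0 g=0 c=1
t3.Δ1 h=1 b=1 f=1 a=1 clk=0 d=0 j=1 e=0 g=0 c=1
t4.Δ0 h=1 b=1 f=1 a=1 clk=0 d=0 j=1 e=0 g=0 c=1
t4.Δ1 h=1 b=1 f=1 a=1 clk=1 d=0 j=1 e=0 g=0 c=1
t4.Δ2 h=1 b=1 f=1 a=1 clk=1 d=0 j=0 e=0 g=0 c=1
t4.Δ3 h=1 b=1 f=0 a=1 clk=1 d=0 j=0 e=0 g=0 c=1
t4.Δ4 h=1 b=1 f=0 a=0 clk=1 d=0 j=0 e=0 g=0 c=1
t4.Δ5 h=1 b=1 f=0 a=0 clk=1 d=0 j=0 e=1 g=0 c=1
t5.Δ0 h=1 b=1 f=0 a=0 clk=1 d=0 j=0 e=1 g=0 c=1
t5.Δ1 h=1 b=1 f=0 a=0 clk=0 d=0 j=0 e=1 g=0 c=1
t6.Δ0 h=1 b=1 f=0 a=0 clk=0 d=0 j=0 e=1 g=0 c=1
t6.Δ1 h=1 b=1 f=0 a=0 clk=1 d=0 j=0 e=1 g=0 c=1
t6.Δ2 h=1 b=1 f=0 a=0 clk=1 d=0 j=1 e=1 g=0 c=1
t6.Δ3 h=1 b=1 f=1 a=0 clk=1 d=0 j=1 e=1 g=0 c=1
t6.Δ4 h=1 b=1 f=1 a=1 clk=1 d=0 j=1 e=1 g=0 c=1
t6.Δ5 h=1 b=1 f=1 a=1 clk=1 d=0 j=1 e=0 g=0 c=1
t7.Δ0 h=1 b=1 f=1 a=1 clk=1 d=0 j=1 e=0 g=0 c=1
t7.Δ1 h=1 b=1 f=1 a=1 clk=0 d=0 j=1 e=0 g=0 c=1
t8.Δ0 h=1 b=1 f=1 a=1 clk=0 d=0 j=1 e=0 g=0 c=1
t8.Δ1 h=1 b=1 f=1 a=1 clk=1 d=0 j=1 e=0 g=0 c=1
t8.Δ2 h=1 b=1 f=1 a=1 clk=1 d=0 j=0 e=0 g=0 c=1
t8.Δ3 h=1 b=1 f=0 a=1 clk=1 d=0 j=0 e=0 g=0 c=1
t8.Δ4 h=1 b=1 f=0 a=0 clk=1 d=0 j=0 e=0 g=0 c=1
t8.Δ5 h=1 b=1 f=0 a=0 clk=1 d=0 j=0 e=1 g=0 c=1
t9.Δ0 h=1 b=1 f=0 a=0 clk=1 d=0 j=0 e=1 g=0 c=1
t9.Δ1 h=1 b=1 f=0 a=0 clk=0 d=0 j=0 e=1 g=0 c=1
t10.Δ0 h=1 b=1 f=0 a=0 clk=0 d=0 j=0 e=1 g=0 c=1
t10.Δ1 h=1 b=1 f=0 a=0 clk=1 d=0 j=0 e=1 g=0 c=1
t10.Δ2 h=1 b=1 f=0 a=0 clk=1 d=0 j=1 e=1 g=0 c=1
t10.Δ3 h=1 b=1 f=1 a=0 clk=1 d=0 j=1 e=1 g=0 c=1
t10.Δ4 h=1 b=1 f=1 a=1 clk=1 d=0 j=1 e=1 g=0 c=1
t10.Δ5 h=1 b=1 f=1 a=1 clk=1 d=0 j=1 e=0 g=0 c=1
t11.Δ0 h=1 b=1 f=1 a=1 clk=1 d=0 j=1 e=0 g=0 c=1
t11.Δ1 h=1 b=1 f=1 a=1 clk=0 d=0 j=1 e=0 g=0 c=1
t12.Δ0 h=1 b=1 f=1 a=1 clk=0 d=0 j=1 e=0 g=0 c=1
t12.Δ1 h=1 b=1 f=1 a=1 clk=1 d=0 j=1 e=0 g=0 c=1
t12.Δ2 h=1 b=1 f=1 a=1 clk=1 d=0 j=0 e=0 g=0 c=1
t12.Δ3 h=1 b=1 f=0 a=1 clk=1 d=0 j=0 e=0 g=0 c=1
t12.Δ4 h=1 b=1 f=0 a=0 clk=1 d=0 j=0 e=0 g=0 c=1
t12.Δ5 h=1 b=1 f=0 a=0 clk=1 d=0 j=0 e=1 g=0 c=1
t13.Δ0 h=1 b=1 f=0 a=0 clk=1 d=0 j=0 e=1 g=0 c=1
t13.Δ1 h=1 b=1 f=0 a=0 clk=0 d=0 j=0 e=1 g=0 c=1
t14.Δ0 h=1 b=1 f=0 a=0 clk=0 d=0 j=0 e=1 g=0 c=1
t14.Δ1 h=1 b=1 f=0 a=0 clk=1 d=0 j=0 e=1 g=0 c=1
t14.Δ2 h=1 b=1 f=0 a=0 clk=1 d=0 j=1 e=1 g=0 c=1
t14.Δ3 h=1 b=1 f=1 a=0 clk=1 d=0 j=1 e=1 g=0 c=1
t14.Δ4 h=1 b=1 f=1 a=1 clk=1 d=0 j=1 e=1 g=0 c=1
t14.Δ5 h=1 b=1 f=1 a=1 clk=1 d=0 j=1 e=0 g=0 c=1
t15.Δ0 h=1 b=1 f=1 a=1 clk=1 d=0 j=1 e=0 g=0 c=1
t15.Δ1 h=1 b=1 f=1 a=1 clk=0 d=0 j=1 e=0 g=0 c=1
t16.Δ0 h=1 b=1 f=1 a=1 clk=0 d=0 j=1 e=0 g=0 c=1
t16.Δ1 h=1 b=1 f=1 a=1 clk=1 d=0 j=1 e=0 g=0 c=1
t16.Δ2 h=1 b=1 f=1 a=1 clk=1 d=0 j=0 e=0 g=0 c=1
t16.Δ3 h=1 b=1 f=0 a=1 clk=1 d=0 j=0 e=0 g=0 c=1
t16.Δ4 h=1 b=1 f=0 a=0 clk=1 d=0 j=0 e=0 g=0 c=1
t16.Δ5 h=1 b=1 f=0 a=0 clk=1 d=0 j=0 e=1 g=0 c=1
t17.Δ0 h=1 b=1 f=0 a=0 clk=1 d=0 j=0 e=1 g=0 c=1
t17.Δ1 h=1 b=1 f=0 a=0 clk=0 d=0 j=0 e=1 g=0 c=1
t18.Δ0 h=1 b=1 f=0 a=0 clk=0 d=0 j=0 e=1 g=0 c=1
t18.Δ1 h=1 b=1 f=0 a=0 clk=1 d=0 j=0 e=1 g=0 c=1
t18.Δ2 h=1 b=1 f=0 a=0 clk=1 d=0 j=1 e=1 g=0 c=1
t18.Δ3 h=1 b=1 f=1 a=0 clk=1 d=0 j=1 e=1 g=0 c=1
t18.Δ4 h=1 b=1 f=1 a=1 clk=1 d=0 j=1 e=1 g=0 c=1
t18.Δ5 h=1 b=1 f=1 a=1 clk=1 d=0 j=1 e=0 g=0 c=1
t19.Δ0 h=1 b=1 f=1 a=1 clk=1 d=0 j=1 e=0 g=0 c=1
t19.Δ1 h=1 b=1 f=1 a=1 clk=0 d=0 j=1 e=0 g=0 c=1

1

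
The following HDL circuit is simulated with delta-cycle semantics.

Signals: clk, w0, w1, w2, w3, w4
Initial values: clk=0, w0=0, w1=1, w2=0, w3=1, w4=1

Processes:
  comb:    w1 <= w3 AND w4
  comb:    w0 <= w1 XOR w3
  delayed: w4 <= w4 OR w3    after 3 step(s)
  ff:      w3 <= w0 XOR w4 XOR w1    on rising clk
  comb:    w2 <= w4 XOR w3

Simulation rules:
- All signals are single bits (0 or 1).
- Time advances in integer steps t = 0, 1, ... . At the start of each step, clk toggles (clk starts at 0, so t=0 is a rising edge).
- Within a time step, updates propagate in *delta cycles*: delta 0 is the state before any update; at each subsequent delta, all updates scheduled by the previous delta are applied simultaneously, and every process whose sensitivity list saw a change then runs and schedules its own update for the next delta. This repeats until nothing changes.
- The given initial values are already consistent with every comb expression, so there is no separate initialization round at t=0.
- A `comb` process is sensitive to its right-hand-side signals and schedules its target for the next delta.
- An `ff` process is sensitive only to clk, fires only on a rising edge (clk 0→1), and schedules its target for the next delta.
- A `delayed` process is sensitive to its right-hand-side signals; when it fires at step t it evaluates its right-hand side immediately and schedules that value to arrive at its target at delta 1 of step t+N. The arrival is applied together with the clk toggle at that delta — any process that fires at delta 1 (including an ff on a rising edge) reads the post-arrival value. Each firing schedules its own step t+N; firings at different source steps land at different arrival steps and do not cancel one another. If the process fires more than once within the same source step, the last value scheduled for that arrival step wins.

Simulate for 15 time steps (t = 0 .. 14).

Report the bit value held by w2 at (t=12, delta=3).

1

t=0 Δ0: w2=0 w0=0 clk=0 w1=1 w3=1 w4=1
  Δ1: clk:0→1
  Δ2: w3:1→0
  Δ3: w2:0→1, w0:0→1, w1:1→0
  Δ4: w0:1→0
  (4Δ to stable)
t=1 Δ0: w2=1 w0=0 clk=1 w1=0 w3=0 w4=1
  Δ1: clk:1→0
  (1Δ to stable)
t=2 Δ0: w2=1 w0=0 clk=0 w1=0 w3=0 w4=1
  Δ1: clk:0→1
  Δ2: w3:0→1
  Δ3: w2:1→0, w0:0→1, w1:0→1
  Δ4: w0:1→0
  (4Δ to stable)
t=3 Δ0: w2=0 w0=0 clk=1 w1=1 w3=1 w4=1
  Δ1: clk:1→0
  (1Δ to stable)
t=4 Δ0: w2=0 w0=0 clk=0 w1=1 w3=1 w4=1
  Δ1: clk:0→1
  Δ2: w3:1→0
  Δ3: w2:0→1, w0:0→1, w1:1→0
  Δ4: w0:1→0
  (4Δ to stable)
t=5 Δ0: w2=1 w0=0 clk=1 w1=0 w3=0 w4=1
  Δ1: clk:1→0
  (1Δ to stable)
t=6 Δ0: w2=1 w0=0 clk=0 w1=0 w3=0 w4=1
  Δ1: clk:0→1
  Δ2: w3:0→1
  Δ3: w2:1→0, w0:0→1, w1:0→1
  Δ4: w0:1→0
  (4Δ to stable)
t=7 Δ0: w2=0 w0=0 clk=1 w1=1 w3=1 w4=1
  Δ1: clk:1→0
  (1Δ to stable)
t=8 Δ0: w2=0 w0=0 clk=0 w1=1 w3=1 w4=1
  Δ1: clk:0→1
  Δ2: w3:1→0
  Δ3: w2:0→1, w0:0→1, w1:1→0
  Δ4: w0:1→0
  (4Δ to stable)
t=9 Δ0: w2=1 w0=0 clk=1 w1=0 w3=0 w4=1
  Δ1: clk:1→0
  (1Δ to stable)
t=10 Δ0: w2=1 w0=0 clk=0 w1=0 w3=0 w4=1
  Δ1: clk:0→1
  Δ2: w3:0→1
  Δ3: w2:1→0, w0:0→1, w1:0→1
  Δ4: w0:1→0
  (4Δ to stable)
t=11 Δ0: w2=0 w0=0 clk=1 w1=1 w3=1 w4=1
  Δ1: clk:1→0
  (1Δ to stable)
t=12 Δ0: w2=0 w0=0 clk=0 w1=1 w3=1 w4=1
  Δ1: clk:0→1
  Δ2: w3:1→0
  Δ3: w2:0→1, w0:0→1, w1:1→0
  Δ4: w0:1→0
  (4Δ to stable)
t=13 Δ0: w2=1 w0=0 clk=1 w1=0 w3=0 w4=1
  Δ1: clk:1→0
  (1Δ to stable)
t=14 Δ0: w2=1 w0=0 clk=0 w1=0 w3=0 w4=1
  Δ1: clk:0→1
  Δ2: w3:0→1
  Δ3: w2:1→0, w0:0→1, w1:0→1
  Δ4: w0:1→0
  (4Δ to stable)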